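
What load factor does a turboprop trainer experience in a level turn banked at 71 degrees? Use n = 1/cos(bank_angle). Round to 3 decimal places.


Step 1: Convert 71 degrees to radians = 1.239184
Step 2: cos(71 deg) = 0.325568
Step 3: n = 1 / 0.325568 = 3.072

3.072


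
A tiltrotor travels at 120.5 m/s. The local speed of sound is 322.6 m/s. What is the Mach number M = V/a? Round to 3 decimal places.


Step 1: M = V / a = 120.5 / 322.6
Step 2: M = 0.374

0.374


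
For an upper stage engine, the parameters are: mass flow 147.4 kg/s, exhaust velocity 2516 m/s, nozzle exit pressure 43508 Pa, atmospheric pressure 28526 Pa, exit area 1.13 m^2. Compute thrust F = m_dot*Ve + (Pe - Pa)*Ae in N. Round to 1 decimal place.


Step 1: Momentum thrust = m_dot * Ve = 147.4 * 2516 = 370858.4 N
Step 2: Pressure thrust = (Pe - Pa) * Ae = (43508 - 28526) * 1.13 = 16929.66 N
Step 3: Total thrust F = 370858.4 + 16929.66 = 387788.1 N

387788.1


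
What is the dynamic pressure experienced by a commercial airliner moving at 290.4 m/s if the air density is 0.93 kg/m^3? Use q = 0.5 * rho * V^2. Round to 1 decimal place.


Step 1: V^2 = 290.4^2 = 84332.16
Step 2: q = 0.5 * 0.93 * 84332.16
Step 3: q = 39214.5 Pa

39214.5


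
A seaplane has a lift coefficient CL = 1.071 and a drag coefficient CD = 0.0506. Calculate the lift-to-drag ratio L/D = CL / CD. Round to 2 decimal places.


Step 1: L/D = CL / CD = 1.071 / 0.0506
Step 2: L/D = 21.17

21.17


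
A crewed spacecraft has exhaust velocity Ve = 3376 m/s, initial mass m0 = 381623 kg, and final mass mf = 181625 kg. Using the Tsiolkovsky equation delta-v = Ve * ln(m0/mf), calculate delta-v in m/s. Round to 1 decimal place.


Step 1: Mass ratio m0/mf = 381623 / 181625 = 2.101159
Step 2: ln(2.101159) = 0.742489
Step 3: delta-v = 3376 * 0.742489 = 2506.6 m/s

2506.6


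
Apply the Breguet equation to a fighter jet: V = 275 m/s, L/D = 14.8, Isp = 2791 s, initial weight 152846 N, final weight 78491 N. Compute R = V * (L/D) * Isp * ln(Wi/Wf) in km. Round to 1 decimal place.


Step 1: Coefficient = V * (L/D) * Isp = 275 * 14.8 * 2791 = 11359370.0 m
Step 2: Wi/Wf = 152846 / 78491 = 1.947306
Step 3: ln(1.947306) = 0.666447
Step 4: R = 11359370.0 * 0.666447 = 7570417.0 m = 7570.4 km

7570.4


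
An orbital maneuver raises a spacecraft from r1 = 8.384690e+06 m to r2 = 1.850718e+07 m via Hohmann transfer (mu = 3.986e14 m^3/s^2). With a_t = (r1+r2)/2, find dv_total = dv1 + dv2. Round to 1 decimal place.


Step 1: Transfer semi-major axis a_t = (8.384690e+06 + 1.850718e+07) / 2 = 1.344594e+07 m
Step 2: v1 (circular at r1) = sqrt(mu/r1) = 6894.86 m/s
Step 3: v_t1 = sqrt(mu*(2/r1 - 1/a_t)) = 8089.09 m/s
Step 4: dv1 = |8089.09 - 6894.86| = 1194.24 m/s
Step 5: v2 (circular at r2) = 4640.86 m/s, v_t2 = 3664.77 m/s
Step 6: dv2 = |4640.86 - 3664.77| = 976.09 m/s
Step 7: Total delta-v = 1194.24 + 976.09 = 2170.3 m/s

2170.3


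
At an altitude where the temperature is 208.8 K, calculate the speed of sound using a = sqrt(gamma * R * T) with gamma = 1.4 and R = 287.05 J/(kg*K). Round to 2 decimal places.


Step 1: gamma * R * T = 1.4 * 287.05 * 208.8 = 83910.456
Step 2: a = sqrt(83910.456) = 289.67 m/s

289.67


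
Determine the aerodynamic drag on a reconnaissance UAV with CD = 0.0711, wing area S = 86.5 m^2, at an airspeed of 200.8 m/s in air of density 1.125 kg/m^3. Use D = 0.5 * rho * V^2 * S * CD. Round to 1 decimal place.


Step 1: Dynamic pressure q = 0.5 * 1.125 * 200.8^2 = 22680.36 Pa
Step 2: Drag D = q * S * CD = 22680.36 * 86.5 * 0.0711
Step 3: D = 139487.6 N

139487.6


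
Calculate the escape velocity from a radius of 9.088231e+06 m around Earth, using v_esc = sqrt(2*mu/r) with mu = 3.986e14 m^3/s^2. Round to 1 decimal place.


Step 1: 2*mu/r = 2 * 3.986e14 / 9.088231e+06 = 87717840.7987
Step 2: v_esc = sqrt(87717840.7987) = 9365.8 m/s

9365.8


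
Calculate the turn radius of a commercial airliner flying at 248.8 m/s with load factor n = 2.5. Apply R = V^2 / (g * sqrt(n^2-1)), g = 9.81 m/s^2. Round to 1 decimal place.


Step 1: V^2 = 248.8^2 = 61901.44
Step 2: n^2 - 1 = 2.5^2 - 1 = 5.25
Step 3: sqrt(5.25) = 2.291288
Step 4: R = 61901.44 / (9.81 * 2.291288) = 2753.9 m

2753.9


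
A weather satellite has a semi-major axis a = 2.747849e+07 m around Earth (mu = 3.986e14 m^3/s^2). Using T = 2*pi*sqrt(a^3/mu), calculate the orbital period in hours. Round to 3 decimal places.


Step 1: a^3 / mu = 2.074811e+22 / 3.986e14 = 5.205246e+07
Step 2: sqrt(5.205246e+07) = 7214.7394 s
Step 3: T = 2*pi * 7214.7394 = 45331.54 s
Step 4: T in hours = 45331.54 / 3600 = 12.592 hours

12.592


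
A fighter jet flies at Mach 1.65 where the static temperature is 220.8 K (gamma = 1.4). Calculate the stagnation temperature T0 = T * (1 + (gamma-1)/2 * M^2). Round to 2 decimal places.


Step 1: (gamma-1)/2 = 0.2
Step 2: M^2 = 2.7225
Step 3: 1 + 0.2 * 2.7225 = 1.5445
Step 4: T0 = 220.8 * 1.5445 = 341.03 K

341.03


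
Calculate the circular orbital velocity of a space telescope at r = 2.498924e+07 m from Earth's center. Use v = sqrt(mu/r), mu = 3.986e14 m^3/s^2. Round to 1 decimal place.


Step 1: mu / r = 3.986e14 / 2.498924e+07 = 15950865.2524
Step 2: v = sqrt(15950865.2524) = 3993.9 m/s

3993.9


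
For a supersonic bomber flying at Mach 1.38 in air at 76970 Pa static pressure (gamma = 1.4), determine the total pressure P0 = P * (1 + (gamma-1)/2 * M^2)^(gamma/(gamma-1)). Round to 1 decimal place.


Step 1: (gamma-1)/2 * M^2 = 0.2 * 1.9044 = 0.38088
Step 2: 1 + 0.38088 = 1.38088
Step 3: Exponent gamma/(gamma-1) = 3.5
Step 4: P0 = 76970 * 1.38088^3.5 = 238159.2 Pa

238159.2


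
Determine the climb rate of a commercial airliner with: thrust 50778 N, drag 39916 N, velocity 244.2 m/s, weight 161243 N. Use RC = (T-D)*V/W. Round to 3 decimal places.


Step 1: Excess thrust = T - D = 50778 - 39916 = 10862 N
Step 2: Excess power = 10862 * 244.2 = 2652500.4 W
Step 3: RC = 2652500.4 / 161243 = 16.450 m/s

16.450


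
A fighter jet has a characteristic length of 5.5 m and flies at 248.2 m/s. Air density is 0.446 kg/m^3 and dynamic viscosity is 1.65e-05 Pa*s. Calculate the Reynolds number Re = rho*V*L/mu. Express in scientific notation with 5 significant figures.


Step 1: Numerator = rho * V * L = 0.446 * 248.2 * 5.5 = 608.8346
Step 2: Re = 608.8346 / 1.65e-05
Step 3: Re = 3.6899e+07

3.6899e+07


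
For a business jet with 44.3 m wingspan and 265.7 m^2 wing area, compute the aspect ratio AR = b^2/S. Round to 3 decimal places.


Step 1: b^2 = 44.3^2 = 1962.49
Step 2: AR = 1962.49 / 265.7 = 7.386

7.386


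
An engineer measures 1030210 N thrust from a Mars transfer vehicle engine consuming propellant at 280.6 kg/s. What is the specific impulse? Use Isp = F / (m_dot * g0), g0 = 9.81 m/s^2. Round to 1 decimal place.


Step 1: m_dot * g0 = 280.6 * 9.81 = 2752.69
Step 2: Isp = 1030210 / 2752.69 = 374.3 s

374.3


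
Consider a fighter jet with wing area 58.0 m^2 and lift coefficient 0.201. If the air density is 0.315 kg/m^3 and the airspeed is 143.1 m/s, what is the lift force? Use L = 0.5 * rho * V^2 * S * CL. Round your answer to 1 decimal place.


Step 1: Calculate dynamic pressure q = 0.5 * 0.315 * 143.1^2 = 0.5 * 0.315 * 20477.61 = 3225.2236 Pa
Step 2: Multiply by wing area and lift coefficient: L = 3225.2236 * 58.0 * 0.201
Step 3: L = 187062.9673 * 0.201 = 37599.7 N

37599.7


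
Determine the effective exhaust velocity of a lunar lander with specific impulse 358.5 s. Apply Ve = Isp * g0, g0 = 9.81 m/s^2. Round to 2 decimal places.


Step 1: Ve = Isp * g0 = 358.5 * 9.81
Step 2: Ve = 3516.89 m/s

3516.89


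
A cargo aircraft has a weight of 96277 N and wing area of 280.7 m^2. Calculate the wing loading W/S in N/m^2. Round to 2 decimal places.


Step 1: Wing loading = W / S = 96277 / 280.7
Step 2: Wing loading = 342.99 N/m^2

342.99


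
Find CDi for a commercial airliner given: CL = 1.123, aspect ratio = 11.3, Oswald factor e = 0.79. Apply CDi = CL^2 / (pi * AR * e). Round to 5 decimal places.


Step 1: CL^2 = 1.123^2 = 1.261129
Step 2: pi * AR * e = 3.14159 * 11.3 * 0.79 = 28.044998
Step 3: CDi = 1.261129 / 28.044998 = 0.04497

0.04497


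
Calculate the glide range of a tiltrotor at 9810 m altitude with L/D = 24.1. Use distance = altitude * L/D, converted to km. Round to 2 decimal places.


Step 1: Glide distance = altitude * L/D = 9810 * 24.1 = 236421.0 m
Step 2: Convert to km: 236421.0 / 1000 = 236.42 km

236.42


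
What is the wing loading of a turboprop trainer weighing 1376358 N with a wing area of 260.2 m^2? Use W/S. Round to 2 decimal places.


Step 1: Wing loading = W / S = 1376358 / 260.2
Step 2: Wing loading = 5289.62 N/m^2

5289.62


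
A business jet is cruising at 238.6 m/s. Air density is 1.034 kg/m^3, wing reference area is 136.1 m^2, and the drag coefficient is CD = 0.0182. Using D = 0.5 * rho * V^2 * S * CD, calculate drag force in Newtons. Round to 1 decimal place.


Step 1: Dynamic pressure q = 0.5 * 1.034 * 238.6^2 = 29432.7893 Pa
Step 2: Drag D = q * S * CD = 29432.7893 * 136.1 * 0.0182
Step 3: D = 72905.6 N

72905.6


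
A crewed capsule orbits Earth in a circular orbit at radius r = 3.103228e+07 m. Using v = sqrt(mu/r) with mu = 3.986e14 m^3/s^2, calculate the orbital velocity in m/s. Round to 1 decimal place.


Step 1: mu / r = 3.986e14 / 3.103228e+07 = 12844689.4653
Step 2: v = sqrt(12844689.4653) = 3583.9 m/s

3583.9


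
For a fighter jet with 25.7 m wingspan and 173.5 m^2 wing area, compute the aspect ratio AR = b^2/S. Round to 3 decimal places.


Step 1: b^2 = 25.7^2 = 660.49
Step 2: AR = 660.49 / 173.5 = 3.807

3.807


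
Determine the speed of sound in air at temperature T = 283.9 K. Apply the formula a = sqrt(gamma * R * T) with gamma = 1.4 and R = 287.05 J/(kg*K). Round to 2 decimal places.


Step 1: gamma * R * T = 1.4 * 287.05 * 283.9 = 114090.893
Step 2: a = sqrt(114090.893) = 337.77 m/s

337.77


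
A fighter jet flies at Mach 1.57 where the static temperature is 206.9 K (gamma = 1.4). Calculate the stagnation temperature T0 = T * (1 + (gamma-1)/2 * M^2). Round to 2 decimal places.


Step 1: (gamma-1)/2 = 0.2
Step 2: M^2 = 2.4649
Step 3: 1 + 0.2 * 2.4649 = 1.49298
Step 4: T0 = 206.9 * 1.49298 = 308.90 K

308.90


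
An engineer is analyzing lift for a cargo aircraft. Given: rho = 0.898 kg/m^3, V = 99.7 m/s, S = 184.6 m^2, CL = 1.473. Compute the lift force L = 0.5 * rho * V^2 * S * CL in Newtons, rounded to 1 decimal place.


Step 1: Calculate dynamic pressure q = 0.5 * 0.898 * 99.7^2 = 0.5 * 0.898 * 9940.09 = 4463.1004 Pa
Step 2: Multiply by wing area and lift coefficient: L = 4463.1004 * 184.6 * 1.473
Step 3: L = 823888.3357 * 1.473 = 1213587.5 N

1213587.5


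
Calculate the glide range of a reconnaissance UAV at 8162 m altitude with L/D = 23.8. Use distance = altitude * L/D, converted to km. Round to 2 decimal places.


Step 1: Glide distance = altitude * L/D = 8162 * 23.8 = 194255.6 m
Step 2: Convert to km: 194255.6 / 1000 = 194.26 km

194.26


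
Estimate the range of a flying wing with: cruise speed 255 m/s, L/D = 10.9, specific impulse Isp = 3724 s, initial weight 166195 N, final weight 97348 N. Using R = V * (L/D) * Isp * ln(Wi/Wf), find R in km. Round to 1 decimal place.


Step 1: Coefficient = V * (L/D) * Isp = 255 * 10.9 * 3724 = 10350858.0 m
Step 2: Wi/Wf = 166195 / 97348 = 1.707226
Step 3: ln(1.707226) = 0.53487
Step 4: R = 10350858.0 * 0.53487 = 5536359.4 m = 5536.4 km

5536.4


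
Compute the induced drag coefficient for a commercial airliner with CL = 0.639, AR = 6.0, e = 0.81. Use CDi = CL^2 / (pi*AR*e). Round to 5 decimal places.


Step 1: CL^2 = 0.639^2 = 0.408321
Step 2: pi * AR * e = 3.14159 * 6.0 * 0.81 = 15.26814
Step 3: CDi = 0.408321 / 15.26814 = 0.02674

0.02674


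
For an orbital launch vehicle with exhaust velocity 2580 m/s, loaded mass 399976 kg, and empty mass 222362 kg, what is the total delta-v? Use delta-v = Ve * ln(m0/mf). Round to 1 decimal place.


Step 1: Mass ratio m0/mf = 399976 / 222362 = 1.798761
Step 2: ln(1.798761) = 0.587098
Step 3: delta-v = 2580 * 0.587098 = 1514.7 m/s

1514.7


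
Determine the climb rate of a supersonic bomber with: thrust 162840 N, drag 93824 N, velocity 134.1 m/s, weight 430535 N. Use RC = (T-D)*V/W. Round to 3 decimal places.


Step 1: Excess thrust = T - D = 162840 - 93824 = 69016 N
Step 2: Excess power = 69016 * 134.1 = 9255045.6 W
Step 3: RC = 9255045.6 / 430535 = 21.497 m/s

21.497


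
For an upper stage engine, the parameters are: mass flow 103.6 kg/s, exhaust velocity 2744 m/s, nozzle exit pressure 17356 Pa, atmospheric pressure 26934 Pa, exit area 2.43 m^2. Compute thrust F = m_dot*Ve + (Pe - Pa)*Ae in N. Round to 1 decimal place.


Step 1: Momentum thrust = m_dot * Ve = 103.6 * 2744 = 284278.4 N
Step 2: Pressure thrust = (Pe - Pa) * Ae = (17356 - 26934) * 2.43 = -23274.54 N
Step 3: Total thrust F = 284278.4 + -23274.54 = 261003.9 N

261003.9


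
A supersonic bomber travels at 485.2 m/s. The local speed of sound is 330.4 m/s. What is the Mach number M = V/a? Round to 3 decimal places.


Step 1: M = V / a = 485.2 / 330.4
Step 2: M = 1.469

1.469


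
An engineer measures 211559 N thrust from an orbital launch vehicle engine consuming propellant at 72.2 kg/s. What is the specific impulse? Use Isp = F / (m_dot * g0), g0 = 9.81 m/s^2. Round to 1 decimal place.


Step 1: m_dot * g0 = 72.2 * 9.81 = 708.28
Step 2: Isp = 211559 / 708.28 = 298.7 s

298.7


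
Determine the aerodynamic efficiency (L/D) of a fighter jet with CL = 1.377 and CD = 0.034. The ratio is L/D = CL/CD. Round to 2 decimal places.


Step 1: L/D = CL / CD = 1.377 / 0.034
Step 2: L/D = 40.50

40.50


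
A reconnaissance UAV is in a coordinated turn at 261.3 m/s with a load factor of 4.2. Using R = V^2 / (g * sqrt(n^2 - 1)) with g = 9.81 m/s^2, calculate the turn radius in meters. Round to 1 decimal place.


Step 1: V^2 = 261.3^2 = 68277.69
Step 2: n^2 - 1 = 4.2^2 - 1 = 16.64
Step 3: sqrt(16.64) = 4.079216
Step 4: R = 68277.69 / (9.81 * 4.079216) = 1706.2 m

1706.2


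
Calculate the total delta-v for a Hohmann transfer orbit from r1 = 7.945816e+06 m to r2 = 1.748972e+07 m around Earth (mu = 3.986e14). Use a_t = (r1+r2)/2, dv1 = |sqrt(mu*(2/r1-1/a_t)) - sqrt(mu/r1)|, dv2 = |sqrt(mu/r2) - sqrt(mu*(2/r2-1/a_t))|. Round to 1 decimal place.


Step 1: Transfer semi-major axis a_t = (7.945816e+06 + 1.748972e+07) / 2 = 1.271777e+07 m
Step 2: v1 (circular at r1) = sqrt(mu/r1) = 7082.71 m/s
Step 3: v_t1 = sqrt(mu*(2/r1 - 1/a_t)) = 8305.87 m/s
Step 4: dv1 = |8305.87 - 7082.71| = 1223.17 m/s
Step 5: v2 (circular at r2) = 4773.94 m/s, v_t2 = 3773.47 m/s
Step 6: dv2 = |4773.94 - 3773.47| = 1000.47 m/s
Step 7: Total delta-v = 1223.17 + 1000.47 = 2223.6 m/s

2223.6


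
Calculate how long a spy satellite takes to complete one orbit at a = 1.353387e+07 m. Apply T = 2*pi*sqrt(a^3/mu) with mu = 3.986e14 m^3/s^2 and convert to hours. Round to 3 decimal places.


Step 1: a^3 / mu = 2.478940e+21 / 3.986e14 = 6.219117e+06
Step 2: sqrt(6.219117e+06) = 2493.8157 s
Step 3: T = 2*pi * 2493.8157 = 15669.11 s
Step 4: T in hours = 15669.11 / 3600 = 4.353 hours

4.353


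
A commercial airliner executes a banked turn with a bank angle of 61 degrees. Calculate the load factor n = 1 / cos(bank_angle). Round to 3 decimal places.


Step 1: Convert 61 degrees to radians = 1.064651
Step 2: cos(61 deg) = 0.48481
Step 3: n = 1 / 0.48481 = 2.063

2.063


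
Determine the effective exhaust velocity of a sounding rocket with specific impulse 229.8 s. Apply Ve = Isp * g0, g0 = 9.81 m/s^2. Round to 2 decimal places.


Step 1: Ve = Isp * g0 = 229.8 * 9.81
Step 2: Ve = 2254.34 m/s

2254.34


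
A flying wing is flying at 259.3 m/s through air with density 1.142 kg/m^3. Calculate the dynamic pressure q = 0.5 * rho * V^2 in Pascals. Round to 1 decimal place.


Step 1: V^2 = 259.3^2 = 67236.49
Step 2: q = 0.5 * 1.142 * 67236.49
Step 3: q = 38392.0 Pa

38392.0


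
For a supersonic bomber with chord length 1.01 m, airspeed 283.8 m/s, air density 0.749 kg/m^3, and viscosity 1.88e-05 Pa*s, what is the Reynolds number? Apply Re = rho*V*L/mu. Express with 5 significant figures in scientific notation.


Step 1: Numerator = rho * V * L = 0.749 * 283.8 * 1.01 = 214.691862
Step 2: Re = 214.691862 / 1.88e-05
Step 3: Re = 1.1420e+07

1.1420e+07


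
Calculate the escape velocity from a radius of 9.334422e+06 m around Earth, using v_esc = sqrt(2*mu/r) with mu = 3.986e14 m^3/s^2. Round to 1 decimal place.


Step 1: 2*mu/r = 2 * 3.986e14 / 9.334422e+06 = 85404323.9099
Step 2: v_esc = sqrt(85404323.9099) = 9241.4 m/s

9241.4


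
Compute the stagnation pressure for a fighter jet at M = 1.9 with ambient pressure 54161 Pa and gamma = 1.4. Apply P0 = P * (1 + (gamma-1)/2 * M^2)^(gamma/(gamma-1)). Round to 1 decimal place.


Step 1: (gamma-1)/2 * M^2 = 0.2 * 3.61 = 0.722
Step 2: 1 + 0.722 = 1.722
Step 3: Exponent gamma/(gamma-1) = 3.5
Step 4: P0 = 54161 * 1.722^3.5 = 362913.1 Pa

362913.1


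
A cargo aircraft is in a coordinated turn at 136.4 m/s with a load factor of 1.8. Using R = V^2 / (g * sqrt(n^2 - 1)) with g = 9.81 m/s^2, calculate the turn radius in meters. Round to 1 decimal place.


Step 1: V^2 = 136.4^2 = 18604.96
Step 2: n^2 - 1 = 1.8^2 - 1 = 2.24
Step 3: sqrt(2.24) = 1.496663
Step 4: R = 18604.96 / (9.81 * 1.496663) = 1267.2 m

1267.2


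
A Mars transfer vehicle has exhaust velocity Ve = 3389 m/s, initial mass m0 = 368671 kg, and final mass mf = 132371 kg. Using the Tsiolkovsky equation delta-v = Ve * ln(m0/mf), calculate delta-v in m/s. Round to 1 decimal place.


Step 1: Mass ratio m0/mf = 368671 / 132371 = 2.785134
Step 2: ln(2.785134) = 1.024296
Step 3: delta-v = 3389 * 1.024296 = 3471.3 m/s

3471.3


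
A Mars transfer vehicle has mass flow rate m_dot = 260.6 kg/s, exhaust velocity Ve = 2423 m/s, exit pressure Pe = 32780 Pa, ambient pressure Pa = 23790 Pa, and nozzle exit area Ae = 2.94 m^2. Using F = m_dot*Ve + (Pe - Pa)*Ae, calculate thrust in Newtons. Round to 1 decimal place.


Step 1: Momentum thrust = m_dot * Ve = 260.6 * 2423 = 631433.8 N
Step 2: Pressure thrust = (Pe - Pa) * Ae = (32780 - 23790) * 2.94 = 26430.60 N
Step 3: Total thrust F = 631433.8 + 26430.60 = 657864.4 N

657864.4


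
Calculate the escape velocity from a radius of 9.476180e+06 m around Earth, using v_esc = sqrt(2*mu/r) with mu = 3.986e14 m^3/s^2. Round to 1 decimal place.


Step 1: 2*mu/r = 2 * 3.986e14 / 9.476180e+06 = 84126726.1703
Step 2: v_esc = sqrt(84126726.1703) = 9172.1 m/s

9172.1


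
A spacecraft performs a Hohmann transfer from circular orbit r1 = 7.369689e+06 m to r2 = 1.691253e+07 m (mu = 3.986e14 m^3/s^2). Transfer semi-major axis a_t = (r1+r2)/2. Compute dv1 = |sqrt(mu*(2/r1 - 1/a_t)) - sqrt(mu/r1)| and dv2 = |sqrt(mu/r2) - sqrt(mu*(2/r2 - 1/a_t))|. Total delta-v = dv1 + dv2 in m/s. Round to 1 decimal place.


Step 1: Transfer semi-major axis a_t = (7.369689e+06 + 1.691253e+07) / 2 = 1.214111e+07 m
Step 2: v1 (circular at r1) = sqrt(mu/r1) = 7354.35 m/s
Step 3: v_t1 = sqrt(mu*(2/r1 - 1/a_t)) = 8679.99 m/s
Step 4: dv1 = |8679.99 - 7354.35| = 1325.64 m/s
Step 5: v2 (circular at r2) = 4854.72 m/s, v_t2 = 3782.33 m/s
Step 6: dv2 = |4854.72 - 3782.33| = 1072.39 m/s
Step 7: Total delta-v = 1325.64 + 1072.39 = 2398.0 m/s

2398.0


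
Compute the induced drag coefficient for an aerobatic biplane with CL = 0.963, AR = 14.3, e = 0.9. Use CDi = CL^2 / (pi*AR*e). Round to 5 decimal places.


Step 1: CL^2 = 0.963^2 = 0.927369
Step 2: pi * AR * e = 3.14159 * 14.3 * 0.9 = 40.432297
Step 3: CDi = 0.927369 / 40.432297 = 0.02294

0.02294


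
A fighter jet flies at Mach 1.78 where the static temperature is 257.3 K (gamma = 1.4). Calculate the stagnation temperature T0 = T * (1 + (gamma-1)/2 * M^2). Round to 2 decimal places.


Step 1: (gamma-1)/2 = 0.2
Step 2: M^2 = 3.1684
Step 3: 1 + 0.2 * 3.1684 = 1.63368
Step 4: T0 = 257.3 * 1.63368 = 420.35 K

420.35


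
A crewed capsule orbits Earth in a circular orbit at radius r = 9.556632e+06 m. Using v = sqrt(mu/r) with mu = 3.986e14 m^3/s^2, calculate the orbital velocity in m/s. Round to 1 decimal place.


Step 1: mu / r = 3.986e14 / 9.556632e+06 = 41709254.8923
Step 2: v = sqrt(41709254.8923) = 6458.3 m/s

6458.3


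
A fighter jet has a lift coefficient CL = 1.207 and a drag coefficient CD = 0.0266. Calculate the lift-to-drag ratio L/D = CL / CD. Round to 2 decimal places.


Step 1: L/D = CL / CD = 1.207 / 0.0266
Step 2: L/D = 45.38

45.38


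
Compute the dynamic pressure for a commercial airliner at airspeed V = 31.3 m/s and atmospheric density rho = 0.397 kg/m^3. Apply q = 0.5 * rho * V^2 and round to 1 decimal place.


Step 1: V^2 = 31.3^2 = 979.69
Step 2: q = 0.5 * 0.397 * 979.69
Step 3: q = 194.5 Pa

194.5


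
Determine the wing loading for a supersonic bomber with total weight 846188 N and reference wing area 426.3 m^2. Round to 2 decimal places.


Step 1: Wing loading = W / S = 846188 / 426.3
Step 2: Wing loading = 1984.96 N/m^2

1984.96


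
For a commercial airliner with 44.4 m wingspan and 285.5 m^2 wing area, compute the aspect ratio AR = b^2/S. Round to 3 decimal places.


Step 1: b^2 = 44.4^2 = 1971.36
Step 2: AR = 1971.36 / 285.5 = 6.905

6.905


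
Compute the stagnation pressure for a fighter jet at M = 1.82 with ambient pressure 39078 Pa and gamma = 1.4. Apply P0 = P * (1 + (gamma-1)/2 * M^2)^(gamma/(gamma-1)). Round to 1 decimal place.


Step 1: (gamma-1)/2 * M^2 = 0.2 * 3.3124 = 0.66248
Step 2: 1 + 0.66248 = 1.66248
Step 3: Exponent gamma/(gamma-1) = 3.5
Step 4: P0 = 39078 * 1.66248^3.5 = 231515.4 Pa

231515.4


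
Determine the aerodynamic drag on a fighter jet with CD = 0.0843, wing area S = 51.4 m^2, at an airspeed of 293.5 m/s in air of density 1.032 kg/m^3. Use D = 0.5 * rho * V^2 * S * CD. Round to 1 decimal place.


Step 1: Dynamic pressure q = 0.5 * 1.032 * 293.5^2 = 44449.401 Pa
Step 2: Drag D = q * S * CD = 44449.401 * 51.4 * 0.0843
Step 3: D = 192600.1 N

192600.1


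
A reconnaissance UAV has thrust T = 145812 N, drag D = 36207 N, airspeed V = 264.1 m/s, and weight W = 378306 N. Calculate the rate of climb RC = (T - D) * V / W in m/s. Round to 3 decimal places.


Step 1: Excess thrust = T - D = 145812 - 36207 = 109605 N
Step 2: Excess power = 109605 * 264.1 = 28946680.5 W
Step 3: RC = 28946680.5 / 378306 = 76.517 m/s

76.517


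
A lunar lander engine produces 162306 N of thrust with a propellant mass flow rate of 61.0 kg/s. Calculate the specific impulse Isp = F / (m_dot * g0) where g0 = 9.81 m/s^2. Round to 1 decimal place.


Step 1: m_dot * g0 = 61.0 * 9.81 = 598.41
Step 2: Isp = 162306 / 598.41 = 271.2 s

271.2


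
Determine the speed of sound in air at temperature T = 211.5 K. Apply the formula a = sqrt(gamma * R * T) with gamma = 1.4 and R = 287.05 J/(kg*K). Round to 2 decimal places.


Step 1: gamma * R * T = 1.4 * 287.05 * 211.5 = 84995.505
Step 2: a = sqrt(84995.505) = 291.54 m/s

291.54


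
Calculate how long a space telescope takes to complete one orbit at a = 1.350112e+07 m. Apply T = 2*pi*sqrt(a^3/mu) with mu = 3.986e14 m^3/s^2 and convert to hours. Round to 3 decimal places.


Step 1: a^3 / mu = 2.460987e+21 / 3.986e14 = 6.174078e+06
Step 2: sqrt(6.174078e+06) = 2484.7692 s
Step 3: T = 2*pi * 2484.7692 = 15612.27 s
Step 4: T in hours = 15612.27 / 3600 = 4.337 hours

4.337


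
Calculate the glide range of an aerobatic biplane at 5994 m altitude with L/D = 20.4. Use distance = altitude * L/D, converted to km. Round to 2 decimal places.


Step 1: Glide distance = altitude * L/D = 5994 * 20.4 = 122277.6 m
Step 2: Convert to km: 122277.6 / 1000 = 122.28 km

122.28


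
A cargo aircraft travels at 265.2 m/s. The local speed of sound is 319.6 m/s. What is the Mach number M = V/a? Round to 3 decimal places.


Step 1: M = V / a = 265.2 / 319.6
Step 2: M = 0.830

0.830


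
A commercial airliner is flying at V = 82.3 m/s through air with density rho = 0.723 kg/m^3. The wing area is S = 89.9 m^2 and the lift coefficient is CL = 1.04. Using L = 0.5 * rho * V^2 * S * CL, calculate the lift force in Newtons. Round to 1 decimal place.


Step 1: Calculate dynamic pressure q = 0.5 * 0.723 * 82.3^2 = 0.5 * 0.723 * 6773.29 = 2448.5443 Pa
Step 2: Multiply by wing area and lift coefficient: L = 2448.5443 * 89.9 * 1.04
Step 3: L = 220124.1357 * 1.04 = 228929.1 N

228929.1


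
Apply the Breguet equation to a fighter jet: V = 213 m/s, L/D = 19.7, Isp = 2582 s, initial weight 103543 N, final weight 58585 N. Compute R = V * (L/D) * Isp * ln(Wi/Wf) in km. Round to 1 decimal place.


Step 1: Coefficient = V * (L/D) * Isp = 213 * 19.7 * 2582 = 10834330.2 m
Step 2: Wi/Wf = 103543 / 58585 = 1.767398
Step 3: ln(1.767398) = 0.569508
Step 4: R = 10834330.2 * 0.569508 = 6170240.9 m = 6170.2 km

6170.2


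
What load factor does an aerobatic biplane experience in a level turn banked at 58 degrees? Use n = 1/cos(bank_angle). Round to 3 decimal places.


Step 1: Convert 58 degrees to radians = 1.012291
Step 2: cos(58 deg) = 0.529919
Step 3: n = 1 / 0.529919 = 1.887

1.887


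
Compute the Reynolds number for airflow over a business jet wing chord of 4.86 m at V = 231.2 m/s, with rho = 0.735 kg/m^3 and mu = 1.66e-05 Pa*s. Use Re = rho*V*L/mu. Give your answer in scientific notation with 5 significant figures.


Step 1: Numerator = rho * V * L = 0.735 * 231.2 * 4.86 = 825.86952
Step 2: Re = 825.86952 / 1.66e-05
Step 3: Re = 4.9751e+07

4.9751e+07


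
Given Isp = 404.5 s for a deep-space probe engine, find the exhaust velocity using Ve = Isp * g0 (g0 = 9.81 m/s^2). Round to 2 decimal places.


Step 1: Ve = Isp * g0 = 404.5 * 9.81
Step 2: Ve = 3968.15 m/s

3968.15


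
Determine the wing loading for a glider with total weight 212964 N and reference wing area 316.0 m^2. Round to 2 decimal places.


Step 1: Wing loading = W / S = 212964 / 316.0
Step 2: Wing loading = 673.94 N/m^2

673.94


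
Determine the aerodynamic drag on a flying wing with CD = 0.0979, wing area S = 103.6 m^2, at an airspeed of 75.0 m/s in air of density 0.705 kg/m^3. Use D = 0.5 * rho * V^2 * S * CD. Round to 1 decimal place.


Step 1: Dynamic pressure q = 0.5 * 0.705 * 75.0^2 = 1982.8125 Pa
Step 2: Drag D = q * S * CD = 1982.8125 * 103.6 * 0.0979
Step 3: D = 20110.6 N

20110.6


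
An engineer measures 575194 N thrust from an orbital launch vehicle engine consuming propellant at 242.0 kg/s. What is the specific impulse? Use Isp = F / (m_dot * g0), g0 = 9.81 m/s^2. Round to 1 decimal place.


Step 1: m_dot * g0 = 242.0 * 9.81 = 2374.02
Step 2: Isp = 575194 / 2374.02 = 242.3 s

242.3


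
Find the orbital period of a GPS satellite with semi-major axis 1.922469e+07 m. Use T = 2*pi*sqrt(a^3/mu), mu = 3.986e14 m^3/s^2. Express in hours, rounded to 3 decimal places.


Step 1: a^3 / mu = 7.105228e+21 / 3.986e14 = 1.782546e+07
Step 2: sqrt(1.782546e+07) = 4222.0208 s
Step 3: T = 2*pi * 4222.0208 = 26527.74 s
Step 4: T in hours = 26527.74 / 3600 = 7.369 hours

7.369


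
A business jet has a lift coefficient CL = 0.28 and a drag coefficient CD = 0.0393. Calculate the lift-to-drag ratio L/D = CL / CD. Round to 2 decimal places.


Step 1: L/D = CL / CD = 0.28 / 0.0393
Step 2: L/D = 7.12

7.12


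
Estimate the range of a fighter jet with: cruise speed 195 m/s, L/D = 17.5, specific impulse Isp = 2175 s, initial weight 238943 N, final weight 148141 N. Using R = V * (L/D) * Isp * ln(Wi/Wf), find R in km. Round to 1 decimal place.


Step 1: Coefficient = V * (L/D) * Isp = 195 * 17.5 * 2175 = 7422187.5 m
Step 2: Wi/Wf = 238943 / 148141 = 1.612943
Step 3: ln(1.612943) = 0.478061
Step 4: R = 7422187.5 * 0.478061 = 3548254.7 m = 3548.3 km

3548.3


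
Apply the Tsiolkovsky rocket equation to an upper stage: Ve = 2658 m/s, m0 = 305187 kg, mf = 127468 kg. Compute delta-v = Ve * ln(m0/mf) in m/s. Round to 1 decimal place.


Step 1: Mass ratio m0/mf = 305187 / 127468 = 2.394224
Step 2: ln(2.394224) = 0.873059
Step 3: delta-v = 2658 * 0.873059 = 2320.6 m/s

2320.6


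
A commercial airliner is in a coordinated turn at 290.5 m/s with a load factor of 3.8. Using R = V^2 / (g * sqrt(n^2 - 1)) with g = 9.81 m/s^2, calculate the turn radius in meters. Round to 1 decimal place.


Step 1: V^2 = 290.5^2 = 84390.25
Step 2: n^2 - 1 = 3.8^2 - 1 = 13.44
Step 3: sqrt(13.44) = 3.666061
Step 4: R = 84390.25 / (9.81 * 3.666061) = 2346.5 m

2346.5


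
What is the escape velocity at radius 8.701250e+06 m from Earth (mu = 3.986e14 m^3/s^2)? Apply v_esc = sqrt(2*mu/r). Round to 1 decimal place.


Step 1: 2*mu/r = 2 * 3.986e14 / 8.701250e+06 = 91619020.2557
Step 2: v_esc = sqrt(91619020.2557) = 9571.8 m/s

9571.8


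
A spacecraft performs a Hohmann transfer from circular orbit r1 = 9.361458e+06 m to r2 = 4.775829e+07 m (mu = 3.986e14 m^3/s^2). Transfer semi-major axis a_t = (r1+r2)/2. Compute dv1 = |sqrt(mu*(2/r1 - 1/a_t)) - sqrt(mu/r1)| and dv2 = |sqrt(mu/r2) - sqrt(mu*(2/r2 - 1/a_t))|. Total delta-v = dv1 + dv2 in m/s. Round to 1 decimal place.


Step 1: Transfer semi-major axis a_t = (9.361458e+06 + 4.775829e+07) / 2 = 2.855987e+07 m
Step 2: v1 (circular at r1) = sqrt(mu/r1) = 6525.25 m/s
Step 3: v_t1 = sqrt(mu*(2/r1 - 1/a_t)) = 8438.07 m/s
Step 4: dv1 = |8438.07 - 6525.25| = 1912.82 m/s
Step 5: v2 (circular at r2) = 2888.98 m/s, v_t2 = 1654.01 m/s
Step 6: dv2 = |2888.98 - 1654.01| = 1234.97 m/s
Step 7: Total delta-v = 1912.82 + 1234.97 = 3147.8 m/s

3147.8


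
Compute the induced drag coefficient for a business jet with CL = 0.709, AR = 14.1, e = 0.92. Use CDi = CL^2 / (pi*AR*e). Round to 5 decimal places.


Step 1: CL^2 = 0.709^2 = 0.502681
Step 2: pi * AR * e = 3.14159 * 14.1 * 0.92 = 40.75274
Step 3: CDi = 0.502681 / 40.75274 = 0.01233

0.01233


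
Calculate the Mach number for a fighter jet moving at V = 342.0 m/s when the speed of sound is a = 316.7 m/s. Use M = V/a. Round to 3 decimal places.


Step 1: M = V / a = 342.0 / 316.7
Step 2: M = 1.080

1.080


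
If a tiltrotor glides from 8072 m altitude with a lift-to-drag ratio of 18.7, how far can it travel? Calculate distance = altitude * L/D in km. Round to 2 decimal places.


Step 1: Glide distance = altitude * L/D = 8072 * 18.7 = 150946.4 m
Step 2: Convert to km: 150946.4 / 1000 = 150.95 km

150.95


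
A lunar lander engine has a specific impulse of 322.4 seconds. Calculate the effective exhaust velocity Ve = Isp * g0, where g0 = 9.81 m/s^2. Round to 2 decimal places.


Step 1: Ve = Isp * g0 = 322.4 * 9.81
Step 2: Ve = 3162.74 m/s

3162.74


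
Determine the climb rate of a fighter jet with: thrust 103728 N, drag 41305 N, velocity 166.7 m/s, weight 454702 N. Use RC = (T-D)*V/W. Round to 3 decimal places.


Step 1: Excess thrust = T - D = 103728 - 41305 = 62423 N
Step 2: Excess power = 62423 * 166.7 = 10405914.1 W
Step 3: RC = 10405914.1 / 454702 = 22.885 m/s

22.885


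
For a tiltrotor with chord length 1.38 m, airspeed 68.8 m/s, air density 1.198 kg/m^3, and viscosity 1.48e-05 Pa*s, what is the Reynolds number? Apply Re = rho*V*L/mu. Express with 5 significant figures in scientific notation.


Step 1: Numerator = rho * V * L = 1.198 * 68.8 * 1.38 = 113.742912
Step 2: Re = 113.742912 / 1.48e-05
Step 3: Re = 7.6853e+06

7.6853e+06


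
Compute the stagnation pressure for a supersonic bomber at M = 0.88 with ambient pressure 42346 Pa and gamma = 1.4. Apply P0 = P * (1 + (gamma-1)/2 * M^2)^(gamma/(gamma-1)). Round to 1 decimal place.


Step 1: (gamma-1)/2 * M^2 = 0.2 * 0.7744 = 0.15488
Step 2: 1 + 0.15488 = 1.15488
Step 3: Exponent gamma/(gamma-1) = 3.5
Step 4: P0 = 42346 * 1.15488^3.5 = 70095.7 Pa

70095.7


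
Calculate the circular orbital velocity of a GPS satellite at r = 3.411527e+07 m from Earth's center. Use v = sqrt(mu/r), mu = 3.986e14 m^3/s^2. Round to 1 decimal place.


Step 1: mu / r = 3.986e14 / 3.411527e+07 = 11683917.495
Step 2: v = sqrt(11683917.495) = 3418.2 m/s

3418.2


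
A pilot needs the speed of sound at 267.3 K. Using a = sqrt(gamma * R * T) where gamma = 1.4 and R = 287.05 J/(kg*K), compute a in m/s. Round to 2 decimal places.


Step 1: gamma * R * T = 1.4 * 287.05 * 267.3 = 107419.851
Step 2: a = sqrt(107419.851) = 327.75 m/s

327.75


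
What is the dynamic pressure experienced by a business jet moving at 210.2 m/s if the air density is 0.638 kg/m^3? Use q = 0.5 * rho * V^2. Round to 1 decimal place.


Step 1: V^2 = 210.2^2 = 44184.04
Step 2: q = 0.5 * 0.638 * 44184.04
Step 3: q = 14094.7 Pa

14094.7


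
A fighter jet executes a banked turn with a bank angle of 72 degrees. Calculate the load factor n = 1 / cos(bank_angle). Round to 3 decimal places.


Step 1: Convert 72 degrees to radians = 1.256637
Step 2: cos(72 deg) = 0.309017
Step 3: n = 1 / 0.309017 = 3.236

3.236


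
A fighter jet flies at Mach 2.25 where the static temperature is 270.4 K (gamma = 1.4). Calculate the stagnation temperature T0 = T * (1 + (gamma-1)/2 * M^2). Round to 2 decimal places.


Step 1: (gamma-1)/2 = 0.2
Step 2: M^2 = 5.0625
Step 3: 1 + 0.2 * 5.0625 = 2.0125
Step 4: T0 = 270.4 * 2.0125 = 544.18 K

544.18


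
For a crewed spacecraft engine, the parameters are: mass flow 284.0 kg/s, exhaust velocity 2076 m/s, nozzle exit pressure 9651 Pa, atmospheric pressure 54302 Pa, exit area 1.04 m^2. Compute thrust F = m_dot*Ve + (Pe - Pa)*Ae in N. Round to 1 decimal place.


Step 1: Momentum thrust = m_dot * Ve = 284.0 * 2076 = 589584.0 N
Step 2: Pressure thrust = (Pe - Pa) * Ae = (9651 - 54302) * 1.04 = -46437.04 N
Step 3: Total thrust F = 589584.0 + -46437.04 = 543147.0 N

543147.0


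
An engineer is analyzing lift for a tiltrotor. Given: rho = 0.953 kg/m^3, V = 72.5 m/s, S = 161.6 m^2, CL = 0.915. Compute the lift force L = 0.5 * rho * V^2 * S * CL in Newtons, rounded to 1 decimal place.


Step 1: Calculate dynamic pressure q = 0.5 * 0.953 * 72.5^2 = 0.5 * 0.953 * 5256.25 = 2504.6031 Pa
Step 2: Multiply by wing area and lift coefficient: L = 2504.6031 * 161.6 * 0.915
Step 3: L = 404743.865 * 0.915 = 370340.6 N

370340.6


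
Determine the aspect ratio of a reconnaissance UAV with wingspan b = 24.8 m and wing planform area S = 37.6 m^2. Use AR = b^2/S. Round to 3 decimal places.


Step 1: b^2 = 24.8^2 = 615.04
Step 2: AR = 615.04 / 37.6 = 16.357

16.357


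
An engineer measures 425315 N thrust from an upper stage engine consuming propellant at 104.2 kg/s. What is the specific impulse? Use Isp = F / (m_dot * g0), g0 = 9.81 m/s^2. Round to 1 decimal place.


Step 1: m_dot * g0 = 104.2 * 9.81 = 1022.2
Step 2: Isp = 425315 / 1022.2 = 416.1 s

416.1


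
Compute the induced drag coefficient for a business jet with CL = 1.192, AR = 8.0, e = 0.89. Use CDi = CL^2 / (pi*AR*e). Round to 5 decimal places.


Step 1: CL^2 = 1.192^2 = 1.420864
Step 2: pi * AR * e = 3.14159 * 8.0 * 0.89 = 22.36814
Step 3: CDi = 1.420864 / 22.36814 = 0.06352

0.06352


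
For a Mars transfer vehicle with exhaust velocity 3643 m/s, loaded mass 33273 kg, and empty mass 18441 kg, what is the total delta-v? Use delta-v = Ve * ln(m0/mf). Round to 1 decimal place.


Step 1: Mass ratio m0/mf = 33273 / 18441 = 1.804295
Step 2: ln(1.804295) = 0.59017
Step 3: delta-v = 3643 * 0.59017 = 2150.0 m/s

2150.0


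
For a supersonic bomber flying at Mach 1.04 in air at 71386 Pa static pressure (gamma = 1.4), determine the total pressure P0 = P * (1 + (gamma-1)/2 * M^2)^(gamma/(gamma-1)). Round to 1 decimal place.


Step 1: (gamma-1)/2 * M^2 = 0.2 * 1.0816 = 0.21632
Step 2: 1 + 0.21632 = 1.21632
Step 3: Exponent gamma/(gamma-1) = 3.5
Step 4: P0 = 71386 * 1.21632^3.5 = 141670.9 Pa

141670.9


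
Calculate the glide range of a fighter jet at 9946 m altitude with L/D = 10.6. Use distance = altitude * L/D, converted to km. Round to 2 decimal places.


Step 1: Glide distance = altitude * L/D = 9946 * 10.6 = 105427.6 m
Step 2: Convert to km: 105427.6 / 1000 = 105.43 km

105.43


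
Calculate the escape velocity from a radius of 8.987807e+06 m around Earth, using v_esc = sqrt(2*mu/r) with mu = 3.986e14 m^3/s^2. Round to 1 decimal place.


Step 1: 2*mu/r = 2 * 3.986e14 / 8.987807e+06 = 88697943.7809
Step 2: v_esc = sqrt(88697943.7809) = 9418.0 m/s

9418.0


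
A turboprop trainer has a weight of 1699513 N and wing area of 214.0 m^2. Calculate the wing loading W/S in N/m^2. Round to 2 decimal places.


Step 1: Wing loading = W / S = 1699513 / 214.0
Step 2: Wing loading = 7941.65 N/m^2

7941.65


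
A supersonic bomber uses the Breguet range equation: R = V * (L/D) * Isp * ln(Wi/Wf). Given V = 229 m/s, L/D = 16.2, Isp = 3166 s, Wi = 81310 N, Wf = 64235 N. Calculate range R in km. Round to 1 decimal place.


Step 1: Coefficient = V * (L/D) * Isp = 229 * 16.2 * 3166 = 11745226.8 m
Step 2: Wi/Wf = 81310 / 64235 = 1.265821
Step 3: ln(1.265821) = 0.235721
Step 4: R = 11745226.8 * 0.235721 = 2768594.0 m = 2768.6 km

2768.6


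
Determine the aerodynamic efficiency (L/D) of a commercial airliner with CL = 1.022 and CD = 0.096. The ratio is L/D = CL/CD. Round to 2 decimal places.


Step 1: L/D = CL / CD = 1.022 / 0.096
Step 2: L/D = 10.65

10.65


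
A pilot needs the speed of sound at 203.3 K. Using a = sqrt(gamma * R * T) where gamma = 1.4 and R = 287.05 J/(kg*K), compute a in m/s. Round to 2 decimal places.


Step 1: gamma * R * T = 1.4 * 287.05 * 203.3 = 81700.171
Step 2: a = sqrt(81700.171) = 285.83 m/s

285.83


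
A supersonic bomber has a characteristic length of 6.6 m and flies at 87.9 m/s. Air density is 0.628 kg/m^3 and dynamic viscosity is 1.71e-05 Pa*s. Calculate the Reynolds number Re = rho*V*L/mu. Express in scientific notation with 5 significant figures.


Step 1: Numerator = rho * V * L = 0.628 * 87.9 * 6.6 = 364.32792
Step 2: Re = 364.32792 / 1.71e-05
Step 3: Re = 2.1306e+07

2.1306e+07


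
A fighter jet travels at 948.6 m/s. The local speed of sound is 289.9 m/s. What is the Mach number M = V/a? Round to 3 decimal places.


Step 1: M = V / a = 948.6 / 289.9
Step 2: M = 3.272

3.272


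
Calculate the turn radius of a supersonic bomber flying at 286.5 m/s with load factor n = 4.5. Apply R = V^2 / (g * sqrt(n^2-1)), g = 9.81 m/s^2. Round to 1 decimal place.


Step 1: V^2 = 286.5^2 = 82082.25
Step 2: n^2 - 1 = 4.5^2 - 1 = 19.25
Step 3: sqrt(19.25) = 4.387482
Step 4: R = 82082.25 / (9.81 * 4.387482) = 1907.1 m

1907.1


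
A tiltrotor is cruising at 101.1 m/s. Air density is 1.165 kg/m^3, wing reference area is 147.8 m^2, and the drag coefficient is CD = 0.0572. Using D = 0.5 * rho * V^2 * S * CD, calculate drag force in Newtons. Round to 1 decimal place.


Step 1: Dynamic pressure q = 0.5 * 1.165 * 101.1^2 = 5953.8548 Pa
Step 2: Drag D = q * S * CD = 5953.8548 * 147.8 * 0.0572
Step 3: D = 50334.8 N

50334.8


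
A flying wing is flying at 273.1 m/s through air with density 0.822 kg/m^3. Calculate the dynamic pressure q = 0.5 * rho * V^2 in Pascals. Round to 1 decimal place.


Step 1: V^2 = 273.1^2 = 74583.61
Step 2: q = 0.5 * 0.822 * 74583.61
Step 3: q = 30653.9 Pa

30653.9


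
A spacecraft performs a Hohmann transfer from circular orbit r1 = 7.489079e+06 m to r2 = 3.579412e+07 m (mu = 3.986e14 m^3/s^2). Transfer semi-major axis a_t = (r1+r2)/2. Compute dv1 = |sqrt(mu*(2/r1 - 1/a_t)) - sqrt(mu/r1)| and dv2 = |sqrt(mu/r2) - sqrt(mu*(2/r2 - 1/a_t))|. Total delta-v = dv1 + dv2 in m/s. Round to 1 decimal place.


Step 1: Transfer semi-major axis a_t = (7.489079e+06 + 3.579412e+07) / 2 = 2.164160e+07 m
Step 2: v1 (circular at r1) = sqrt(mu/r1) = 7295.49 m/s
Step 3: v_t1 = sqrt(mu*(2/r1 - 1/a_t)) = 9382.44 m/s
Step 4: dv1 = |9382.44 - 7295.49| = 2086.95 m/s
Step 5: v2 (circular at r2) = 3337.05 m/s, v_t2 = 1963.05 m/s
Step 6: dv2 = |3337.05 - 1963.05| = 1374.0 m/s
Step 7: Total delta-v = 2086.95 + 1374.0 = 3460.9 m/s

3460.9


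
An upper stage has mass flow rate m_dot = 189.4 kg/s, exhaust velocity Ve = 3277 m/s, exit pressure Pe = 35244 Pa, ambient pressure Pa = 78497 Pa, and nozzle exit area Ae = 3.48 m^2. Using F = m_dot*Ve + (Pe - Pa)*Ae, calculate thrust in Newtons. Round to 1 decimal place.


Step 1: Momentum thrust = m_dot * Ve = 189.4 * 3277 = 620663.8 N
Step 2: Pressure thrust = (Pe - Pa) * Ae = (35244 - 78497) * 3.48 = -150520.44 N
Step 3: Total thrust F = 620663.8 + -150520.44 = 470143.4 N

470143.4
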